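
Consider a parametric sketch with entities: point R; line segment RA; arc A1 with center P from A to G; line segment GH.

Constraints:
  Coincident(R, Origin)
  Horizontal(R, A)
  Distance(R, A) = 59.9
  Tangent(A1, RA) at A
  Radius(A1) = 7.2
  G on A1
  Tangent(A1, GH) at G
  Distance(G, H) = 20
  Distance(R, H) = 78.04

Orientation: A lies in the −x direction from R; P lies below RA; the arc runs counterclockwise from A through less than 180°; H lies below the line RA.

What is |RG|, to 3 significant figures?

66.6

R is at the origin; RA is horizontal with |RA| = 59.9 and A on the −x side, so A = (-59.9, 0.00). The tangent condition forces PA to be normal to RA, so P = A + (0, -7.2) = (-59.9, -7.20). Since PG ⟂ GH (tangency), |PH| = √(7.2² + 20.0²) = 21.3 regardless of where G sits on A1. So H lies on both circle(R, 78.04) and circle(P, 21.3); the below-RA intersection is H = (-74.8, -22.4). G is the foot of the tangent from H: G = (-66.4, -4.21).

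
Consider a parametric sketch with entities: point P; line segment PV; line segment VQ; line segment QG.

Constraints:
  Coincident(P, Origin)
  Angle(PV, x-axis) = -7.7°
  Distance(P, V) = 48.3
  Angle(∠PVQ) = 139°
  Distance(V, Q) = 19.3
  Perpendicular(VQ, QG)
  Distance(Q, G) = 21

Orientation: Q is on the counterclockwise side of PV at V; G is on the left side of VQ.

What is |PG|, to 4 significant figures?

56.77

∠PVQ = 139.0°, so VQ runs at -7.7° + (180° − 139.0°) = 33.30° from the x-axis; with |VQ| = 19.3, Q = V + 19.3·(cos 33.30°, sin 33.30°) = (64.00, 4.125). VQ is perpendicular to QG; with |QG| = 21.0 on the left of VQ, G = Q + 21.0·(-0.5490, 0.8358) = (52.47, 21.68). Then |PG| = |G − P| = 56.77.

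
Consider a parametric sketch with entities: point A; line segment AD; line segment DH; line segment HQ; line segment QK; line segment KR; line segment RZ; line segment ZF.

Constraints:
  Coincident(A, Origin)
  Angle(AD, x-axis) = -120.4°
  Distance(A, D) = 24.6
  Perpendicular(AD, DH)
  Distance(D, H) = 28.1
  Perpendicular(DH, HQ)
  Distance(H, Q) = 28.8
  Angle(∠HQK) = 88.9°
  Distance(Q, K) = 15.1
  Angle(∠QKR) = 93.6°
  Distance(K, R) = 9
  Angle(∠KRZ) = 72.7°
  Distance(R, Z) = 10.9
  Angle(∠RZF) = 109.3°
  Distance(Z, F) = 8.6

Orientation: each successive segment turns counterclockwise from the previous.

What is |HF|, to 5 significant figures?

31.171

A is at the origin; AD runs at -120.4° with length 24.6, so D = (-12.448, -21.218). AD is perpendicular to DH, so DH runs at -30.400°; with |DH| = 28.1, H = (11.788, -35.437). DH is perpendicular to HQ, so HQ runs at 59.600°; with |HQ| = 28.8, Q = (26.362, -10.597). ∠HQK = 88.9° gives QK at 150.70° from the x-axis; with |QK| = 15.1, K = (13.194, -3.2073). ∠QKR = 93.6° gives KR at -122.90° from the x-axis; with |KR| = 9.0, R = (8.3052, -10.764). ∠KRZ = 72.7° gives RZ at -15.600° from the x-axis; with |RZ| = 10.9, Z = (18.804, -13.695). ∠RZF = 109.3° gives ZF at 55.100° from the x-axis; with |ZF| = 8.6, F = (23.724, -6.6418). Then |HF| = |F − H| = 31.171.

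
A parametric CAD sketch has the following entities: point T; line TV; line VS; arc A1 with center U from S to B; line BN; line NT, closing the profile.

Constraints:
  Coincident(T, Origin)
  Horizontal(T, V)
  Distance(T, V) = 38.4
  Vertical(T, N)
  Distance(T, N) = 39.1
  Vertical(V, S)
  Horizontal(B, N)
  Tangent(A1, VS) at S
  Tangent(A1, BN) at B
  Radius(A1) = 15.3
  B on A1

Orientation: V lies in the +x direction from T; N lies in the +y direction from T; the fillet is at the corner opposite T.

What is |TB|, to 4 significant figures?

45.41

T is at the origin; TV is horizontal with |TV| = 38.4 and V on the +x side, so V = (38.40, 0.000). TN is vertical with |TN| = 39.1 and N on the +y side, so N = (0.000, 39.10). The virtual corner opposite T is at (38.40, 39.10). Since A1 is tangent to VS there, US ⟂ VS and the tangent condition forces UB to be normal to BN, with radius 15.3, so the center U sits 15.3 in from both sides at U = (23.10, 23.80). That places the tangent points at S = (38.40, 23.80) on VS and B = (23.10, 39.10) on BN. Then |TB| = |B − T| = 45.41.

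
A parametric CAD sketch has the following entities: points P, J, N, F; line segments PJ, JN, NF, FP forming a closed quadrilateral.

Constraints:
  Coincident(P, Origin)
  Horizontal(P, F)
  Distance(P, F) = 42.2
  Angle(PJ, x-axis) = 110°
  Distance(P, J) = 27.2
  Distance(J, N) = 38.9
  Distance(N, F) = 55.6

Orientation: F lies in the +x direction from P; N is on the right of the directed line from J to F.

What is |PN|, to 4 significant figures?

17.75

P is at the origin; PF is horizontal with |PF| = 42.2 and F in +x, so F = (42.2, 0). PJ runs at 110.0° with |PJ| = 27.2, so J = (-9.303, 25.56). N is determined by |JN| = 38.9 and |NF| = 55.6 together: it lies at the intersection of circle(J, 38.9) and circle(F, 55.6). With |JF| = 57.50, the foot of the radical line on JF is 15.02 from J and the perpendicular offset is √(38.9² − 15.02²) = 35.88. Taking the right-of-JF solution: N = (-11.80, -13.26).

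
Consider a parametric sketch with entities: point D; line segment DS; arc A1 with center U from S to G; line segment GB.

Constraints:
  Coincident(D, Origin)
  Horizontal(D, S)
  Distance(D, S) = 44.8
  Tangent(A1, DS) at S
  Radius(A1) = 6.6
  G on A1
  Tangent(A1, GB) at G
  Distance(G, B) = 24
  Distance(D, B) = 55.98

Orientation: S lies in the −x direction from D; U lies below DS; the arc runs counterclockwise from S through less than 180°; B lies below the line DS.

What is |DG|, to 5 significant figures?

51.873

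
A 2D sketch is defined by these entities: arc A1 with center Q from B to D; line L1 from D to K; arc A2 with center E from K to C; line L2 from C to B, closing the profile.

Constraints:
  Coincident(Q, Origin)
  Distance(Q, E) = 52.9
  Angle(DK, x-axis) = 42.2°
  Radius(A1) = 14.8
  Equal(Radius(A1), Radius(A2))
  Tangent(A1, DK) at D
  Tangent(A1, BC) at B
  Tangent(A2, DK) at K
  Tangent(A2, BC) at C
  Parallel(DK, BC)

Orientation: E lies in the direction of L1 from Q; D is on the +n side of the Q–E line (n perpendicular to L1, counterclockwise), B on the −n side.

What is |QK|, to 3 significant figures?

54.9

The slot axis is L1's direction at 42.2°, so u = (cos 42.2°, sin 42.2°) = (0.741, 0.672) and n = (−sin 42.2°, cos 42.2°) = (-0.672, 0.741). Q is at the origin and E lies 52.9 along u from Q, so E = 52.9·u = (39.2, 35.5). Tangency of A1 to both parallel lines with radius 14.8 puts D and B at Q ± 14.8·n: D = (-9.94, 11.0), B = (9.94, -11.0). Equal radii place K and C the same way about E: K = E + 14.8·n = (29.2, 46.5), C = E − 14.8·n = (49.1, 24.6). Then |QK| = |K − Q| = 54.9.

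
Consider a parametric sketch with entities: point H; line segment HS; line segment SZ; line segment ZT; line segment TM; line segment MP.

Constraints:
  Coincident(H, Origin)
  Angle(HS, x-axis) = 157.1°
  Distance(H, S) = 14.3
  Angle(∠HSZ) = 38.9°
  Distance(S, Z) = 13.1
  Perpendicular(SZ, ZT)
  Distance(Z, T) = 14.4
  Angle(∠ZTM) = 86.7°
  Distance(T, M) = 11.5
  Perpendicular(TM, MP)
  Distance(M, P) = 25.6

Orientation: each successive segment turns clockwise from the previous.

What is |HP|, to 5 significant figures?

22.298

H is at the origin; HS runs at 157.1° with length 14.3, so S = (-13.173, 5.5645). ∠HSZ = 38.9° gives SZ at 16.000° from the x-axis; with |SZ| = 13.1, Z = (-0.58042, 9.1753). SZ ⟂ ZT, so ZT runs at -74.000°; with |ZT| = 14.4, T = (3.3888, -4.6668). ∠ZTM = 86.7° gives TM at -167.30° from the x-axis; with |TM| = 11.5, M = (-7.8299, -7.1951). TM ⟂ MP, so MP runs at 102.70°; with |MP| = 25.6, P = (-13.458, 17.779). Then |HP| = |P − H| = 22.298.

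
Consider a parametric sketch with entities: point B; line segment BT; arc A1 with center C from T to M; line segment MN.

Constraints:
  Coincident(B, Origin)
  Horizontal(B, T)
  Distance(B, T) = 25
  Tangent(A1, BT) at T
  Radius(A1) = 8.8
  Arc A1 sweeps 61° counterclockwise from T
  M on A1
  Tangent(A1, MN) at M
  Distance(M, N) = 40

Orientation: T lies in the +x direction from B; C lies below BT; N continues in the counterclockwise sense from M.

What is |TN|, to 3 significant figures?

47.9

On A1, T sits at bearing 90° from C; a 61° counterclockwise sweep puts M at bearing 151°, so M = C + 8.8·(cos 151°, sin 151°) = (17.3, -4.53). Since A1 is tangent to MN there, CM ⟂ MN, so MN runs along (−sin 151°, cos 151°); with |MN| = 40.0, N = (-2.09, -39.5). Then |TN| = |N − T| = 47.9.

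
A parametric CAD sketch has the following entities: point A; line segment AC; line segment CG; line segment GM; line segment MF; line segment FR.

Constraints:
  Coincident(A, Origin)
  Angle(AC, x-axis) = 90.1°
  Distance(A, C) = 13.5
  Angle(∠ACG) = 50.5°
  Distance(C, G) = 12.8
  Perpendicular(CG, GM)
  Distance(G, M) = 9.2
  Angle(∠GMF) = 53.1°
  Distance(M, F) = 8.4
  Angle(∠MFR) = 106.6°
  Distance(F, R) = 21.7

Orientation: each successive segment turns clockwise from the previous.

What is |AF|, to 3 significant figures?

6.74

A is at the origin; AC runs at 90.1° with length 13.5, so C = (-0.0236, 13.5). ∠ACG = 50.5° gives CG at -39.4° from the x-axis; with |CG| = 12.8, G = (9.87, 5.38). The perpendicularity gives GM at right angles to CG, so GM runs at -129°; with |GM| = 9.2, M = (4.03, -1.73). ∠GMF = 53.1° gives MF at 104° from the x-axis; with |MF| = 8.4, F = (2.04, 6.43). Then |AF| = |F − A| = 6.74.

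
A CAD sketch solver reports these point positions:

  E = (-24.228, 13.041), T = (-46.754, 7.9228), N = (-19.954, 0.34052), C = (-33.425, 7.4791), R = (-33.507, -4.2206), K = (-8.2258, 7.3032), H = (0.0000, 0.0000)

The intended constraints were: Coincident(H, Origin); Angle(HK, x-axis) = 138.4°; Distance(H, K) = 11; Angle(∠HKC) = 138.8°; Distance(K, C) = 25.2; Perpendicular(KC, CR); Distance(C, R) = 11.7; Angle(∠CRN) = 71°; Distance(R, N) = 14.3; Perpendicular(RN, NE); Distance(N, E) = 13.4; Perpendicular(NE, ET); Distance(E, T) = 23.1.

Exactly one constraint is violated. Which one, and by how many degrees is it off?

Perpendicular(NE, ET) — off by 5.80°.

H = (0.00, 0.00) ✓; HK at 138.4° ✓; |HK| = 11.00 ✓; ∠HKC = 138.8° ✓; |KC| = 25.20 ✓; ∠(KC, CR) = 90.00° ✓; |CR| = 11.70 ✓; ∠CRN = 71.00° ✓; |RN| = 14.30 ✓; ∠(RN, NE) = 90.00° ✓; |NE| = 13.40 ✓; ∠(NE, ET) = 84.20° ✗; |ET| = 23.10 ✓.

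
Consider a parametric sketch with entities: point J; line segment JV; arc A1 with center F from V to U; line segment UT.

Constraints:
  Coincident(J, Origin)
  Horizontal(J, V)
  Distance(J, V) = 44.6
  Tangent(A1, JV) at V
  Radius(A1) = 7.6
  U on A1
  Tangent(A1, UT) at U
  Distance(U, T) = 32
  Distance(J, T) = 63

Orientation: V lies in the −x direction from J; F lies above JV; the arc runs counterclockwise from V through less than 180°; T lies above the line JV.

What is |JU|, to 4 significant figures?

38.83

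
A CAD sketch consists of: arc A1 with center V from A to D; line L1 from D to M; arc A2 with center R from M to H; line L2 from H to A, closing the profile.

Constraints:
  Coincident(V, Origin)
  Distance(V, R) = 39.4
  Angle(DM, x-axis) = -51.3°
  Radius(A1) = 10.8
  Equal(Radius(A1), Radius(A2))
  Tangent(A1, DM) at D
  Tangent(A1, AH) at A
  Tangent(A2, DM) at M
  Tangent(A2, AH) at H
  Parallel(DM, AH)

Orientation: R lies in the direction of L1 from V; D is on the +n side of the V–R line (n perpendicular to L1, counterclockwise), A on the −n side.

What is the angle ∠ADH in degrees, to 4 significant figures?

61.27°

Tangency of A1 to both parallel lines with radius 10.8 puts D and A at V ± 10.8·n: D = (8.429, 6.753), A = (-8.429, -6.753). Equal radii place M and H the same way about R: M = R + 10.8·n = (33.06, -24.00), H = R − 10.8·n = (16.21, -37.50). Then cos ∠ADH = DA·DH / (|DA||DH|), giving 61.27°.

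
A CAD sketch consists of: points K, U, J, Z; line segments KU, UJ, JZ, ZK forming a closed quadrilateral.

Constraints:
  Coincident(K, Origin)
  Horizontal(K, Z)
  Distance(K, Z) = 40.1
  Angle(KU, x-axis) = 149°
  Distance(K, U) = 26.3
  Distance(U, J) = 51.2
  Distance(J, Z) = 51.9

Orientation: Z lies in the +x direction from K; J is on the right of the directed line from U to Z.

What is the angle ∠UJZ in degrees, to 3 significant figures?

76.9°

Checks: |UJ| = 51.20 ✓; |JZ| = 51.90 ✓.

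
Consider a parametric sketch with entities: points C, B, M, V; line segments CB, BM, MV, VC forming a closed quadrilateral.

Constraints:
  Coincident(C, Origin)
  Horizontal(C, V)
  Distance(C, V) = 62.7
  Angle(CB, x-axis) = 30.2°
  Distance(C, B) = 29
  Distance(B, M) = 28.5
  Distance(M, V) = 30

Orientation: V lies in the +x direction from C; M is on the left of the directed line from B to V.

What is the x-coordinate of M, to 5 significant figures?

50.515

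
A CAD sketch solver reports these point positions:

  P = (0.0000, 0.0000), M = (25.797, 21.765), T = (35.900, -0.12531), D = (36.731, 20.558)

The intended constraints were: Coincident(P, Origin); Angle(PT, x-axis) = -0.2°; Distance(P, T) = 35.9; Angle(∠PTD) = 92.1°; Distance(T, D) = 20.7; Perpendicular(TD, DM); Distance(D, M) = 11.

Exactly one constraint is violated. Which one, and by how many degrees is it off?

Perpendicular(TD, DM) — off by 4.00°.

P = (0.00, 0.00) ✓; PT at -0.2000° ✓; |PT| = 35.90 ✓; ∠PTD = 92.10° ✓; |TD| = 20.70 ✓; ∠(TD, DM) = 86.00° ✗; |DM| = 11.00 ✓.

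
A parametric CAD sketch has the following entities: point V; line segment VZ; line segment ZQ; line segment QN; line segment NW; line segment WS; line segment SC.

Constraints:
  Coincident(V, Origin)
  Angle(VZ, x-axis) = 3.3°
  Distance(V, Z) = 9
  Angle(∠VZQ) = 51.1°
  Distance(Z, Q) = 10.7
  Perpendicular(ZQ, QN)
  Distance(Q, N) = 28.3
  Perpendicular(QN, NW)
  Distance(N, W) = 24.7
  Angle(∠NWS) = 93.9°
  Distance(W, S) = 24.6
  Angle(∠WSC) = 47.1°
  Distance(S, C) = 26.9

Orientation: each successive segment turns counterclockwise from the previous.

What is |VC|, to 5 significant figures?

13.688

V is at the origin; VZ runs at 3.3° with length 9.0, so Z = (8.9851, 0.51808). ∠VZQ = 51.1° gives ZQ at 132.20° from the x-axis; with |ZQ| = 10.7, Q = (1.7977, 8.4447). ZQ is perpendicular to QN, so QN runs at -137.80°; with |QN| = 28.3, N = (-19.167, -10.565). The perpendicularity gives NW at right angles to QN, so NW runs at -47.800°; with |NW| = 24.7, W = (-2.5756, -28.863). ∠NWS = 93.9° gives WS at 38.300° from the x-axis; with |WS| = 24.6, S = (16.730, -13.616). ∠WSC = 47.1° gives SC at 171.20° from the x-axis; with |SC| = 26.9, C = (-9.8535, -9.5010). Then |VC| = |C − V| = 13.688.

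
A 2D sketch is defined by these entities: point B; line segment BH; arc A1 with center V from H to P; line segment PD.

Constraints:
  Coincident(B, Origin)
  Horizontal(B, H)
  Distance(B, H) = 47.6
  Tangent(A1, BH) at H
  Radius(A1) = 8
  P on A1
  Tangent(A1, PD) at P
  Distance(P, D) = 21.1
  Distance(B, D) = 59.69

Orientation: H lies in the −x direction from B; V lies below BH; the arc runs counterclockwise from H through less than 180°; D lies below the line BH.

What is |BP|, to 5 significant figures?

56.266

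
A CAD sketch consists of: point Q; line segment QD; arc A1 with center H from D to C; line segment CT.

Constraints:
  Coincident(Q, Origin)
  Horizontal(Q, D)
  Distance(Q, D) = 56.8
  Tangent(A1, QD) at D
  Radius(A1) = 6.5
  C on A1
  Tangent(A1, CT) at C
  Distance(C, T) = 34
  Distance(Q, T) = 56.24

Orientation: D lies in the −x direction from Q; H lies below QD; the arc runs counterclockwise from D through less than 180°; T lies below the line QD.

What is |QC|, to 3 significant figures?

62.9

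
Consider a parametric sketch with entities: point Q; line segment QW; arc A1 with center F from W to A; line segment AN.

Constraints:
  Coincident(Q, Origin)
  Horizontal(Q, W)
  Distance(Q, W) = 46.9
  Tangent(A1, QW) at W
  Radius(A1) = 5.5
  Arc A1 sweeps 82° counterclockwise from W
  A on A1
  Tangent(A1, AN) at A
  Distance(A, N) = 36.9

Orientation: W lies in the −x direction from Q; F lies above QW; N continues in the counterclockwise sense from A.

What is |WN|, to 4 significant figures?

42.61

Q is at the origin; Q and W share the same y with |QW| = 46.9 and W on the −x side, so W = (-46.90, 0.000). Tangency of A1 to QW means the radius FW is perpendicular to QW, so F = W + (0, 5.5) = (-46.90, 5.500). On A1, W sits at bearing -90° from F; an 82° counterclockwise sweep puts A at bearing -8°, so A = F + 5.5·(cos -8°, sin -8°) = (-41.45, 4.735). The tangent condition forces FA to be normal to AN, so AN runs along (−sin -8°, cos -8°); with |AN| = 36.9, N = (-36.32, 41.28). Then |WN| = |N − W| = 42.61.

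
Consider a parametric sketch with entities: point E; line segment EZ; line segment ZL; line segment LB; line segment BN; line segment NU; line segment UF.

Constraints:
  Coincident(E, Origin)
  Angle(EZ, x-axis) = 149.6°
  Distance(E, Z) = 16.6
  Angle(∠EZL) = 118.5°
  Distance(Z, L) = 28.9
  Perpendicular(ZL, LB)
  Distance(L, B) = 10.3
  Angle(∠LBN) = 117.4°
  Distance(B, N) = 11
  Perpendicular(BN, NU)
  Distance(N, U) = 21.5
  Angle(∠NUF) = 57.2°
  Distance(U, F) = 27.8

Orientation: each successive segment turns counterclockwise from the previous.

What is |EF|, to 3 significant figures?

47.5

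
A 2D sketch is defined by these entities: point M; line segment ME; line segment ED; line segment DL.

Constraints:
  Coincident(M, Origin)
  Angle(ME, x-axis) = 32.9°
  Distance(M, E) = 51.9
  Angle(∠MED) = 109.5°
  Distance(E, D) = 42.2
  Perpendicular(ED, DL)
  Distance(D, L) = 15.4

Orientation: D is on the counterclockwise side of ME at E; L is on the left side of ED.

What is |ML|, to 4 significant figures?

68.32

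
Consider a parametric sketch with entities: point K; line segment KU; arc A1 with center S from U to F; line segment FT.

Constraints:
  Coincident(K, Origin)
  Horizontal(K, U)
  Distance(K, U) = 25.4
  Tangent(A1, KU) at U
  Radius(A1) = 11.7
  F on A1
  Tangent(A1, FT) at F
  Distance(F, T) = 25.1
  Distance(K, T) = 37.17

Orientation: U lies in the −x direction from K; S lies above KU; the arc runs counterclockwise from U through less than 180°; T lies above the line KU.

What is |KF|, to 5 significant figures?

17.304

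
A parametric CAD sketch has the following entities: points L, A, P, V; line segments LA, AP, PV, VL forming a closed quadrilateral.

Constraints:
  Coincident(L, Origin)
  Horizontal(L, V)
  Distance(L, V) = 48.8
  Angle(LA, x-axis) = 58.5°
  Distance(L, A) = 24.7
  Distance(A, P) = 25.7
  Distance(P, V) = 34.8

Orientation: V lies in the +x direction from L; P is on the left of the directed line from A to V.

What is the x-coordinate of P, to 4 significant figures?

35.99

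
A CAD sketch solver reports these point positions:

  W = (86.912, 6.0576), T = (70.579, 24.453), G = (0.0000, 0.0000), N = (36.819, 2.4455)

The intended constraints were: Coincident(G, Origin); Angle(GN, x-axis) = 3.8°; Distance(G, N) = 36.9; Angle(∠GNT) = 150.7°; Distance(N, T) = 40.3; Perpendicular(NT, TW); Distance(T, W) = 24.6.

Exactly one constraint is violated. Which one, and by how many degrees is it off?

Perpendicular(NT, TW) — off by 8.50°.

G = (0.00, 0.00) ✓; GN at 3.800° ✓; |GN| = 36.90 ✓; ∠GNT = 150.7° ✓; |NT| = 40.30 ✓; ∠(NT, TW) = 81.50° ✗; |TW| = 24.60 ✓.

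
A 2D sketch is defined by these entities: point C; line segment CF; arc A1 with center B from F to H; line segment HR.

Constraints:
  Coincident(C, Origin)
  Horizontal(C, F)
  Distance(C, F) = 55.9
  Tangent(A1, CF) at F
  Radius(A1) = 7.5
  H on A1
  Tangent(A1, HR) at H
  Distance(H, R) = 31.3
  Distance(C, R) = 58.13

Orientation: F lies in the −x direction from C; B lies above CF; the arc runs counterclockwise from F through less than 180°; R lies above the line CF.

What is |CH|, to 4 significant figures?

48.90

Checks: C.y = 0.00, F.y = 0.00 ✓; |BF| = 7.500 ✓; |BH| = 7.500 ✓; ∠(BH, HR) = 90.00° ✓; |HR| = 31.30 ✓; |CR| = 58.13 ✓.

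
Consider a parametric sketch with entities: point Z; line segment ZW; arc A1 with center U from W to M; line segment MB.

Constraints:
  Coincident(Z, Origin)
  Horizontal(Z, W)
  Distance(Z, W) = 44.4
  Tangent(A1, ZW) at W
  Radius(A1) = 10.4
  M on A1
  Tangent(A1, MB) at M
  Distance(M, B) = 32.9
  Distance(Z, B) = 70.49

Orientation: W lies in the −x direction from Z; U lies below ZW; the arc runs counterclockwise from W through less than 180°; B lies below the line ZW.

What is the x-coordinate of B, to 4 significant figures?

-55.91

Checks: |UM| = 10.40 ✓; ∠(UM, MB) = 90.00° ✓; |MB| = 32.90 ✓; |ZB| = 70.49 ✓.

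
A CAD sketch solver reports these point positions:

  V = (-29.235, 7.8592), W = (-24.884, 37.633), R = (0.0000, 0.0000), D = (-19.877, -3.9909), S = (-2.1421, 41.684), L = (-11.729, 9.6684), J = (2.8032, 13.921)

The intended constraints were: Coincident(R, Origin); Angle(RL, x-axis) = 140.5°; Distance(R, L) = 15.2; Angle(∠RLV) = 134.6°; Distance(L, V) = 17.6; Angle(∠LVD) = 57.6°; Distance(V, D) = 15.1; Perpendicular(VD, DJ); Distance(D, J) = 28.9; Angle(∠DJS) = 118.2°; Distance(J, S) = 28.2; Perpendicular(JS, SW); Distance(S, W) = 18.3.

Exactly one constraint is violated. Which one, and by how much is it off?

Distance(S, W) = 18.3 — off by 4.80.

R = (0.00, 0.00) ✓; RL at 140.5° ✓; |RL| = 15.20 ✓; ∠RLV = 134.6° ✓; |LV| = 17.60 ✓; ∠LVD = 57.60° ✓; |VD| = 15.10 ✓; ∠(VD, DJ) = 90.00° ✓; |DJ| = 28.90 ✓; ∠DJS = 118.2° ✓; |JS| = 28.20 ✓; ∠(JS, SW) = 90.00° ✓; |SW| = 23.10 ✗.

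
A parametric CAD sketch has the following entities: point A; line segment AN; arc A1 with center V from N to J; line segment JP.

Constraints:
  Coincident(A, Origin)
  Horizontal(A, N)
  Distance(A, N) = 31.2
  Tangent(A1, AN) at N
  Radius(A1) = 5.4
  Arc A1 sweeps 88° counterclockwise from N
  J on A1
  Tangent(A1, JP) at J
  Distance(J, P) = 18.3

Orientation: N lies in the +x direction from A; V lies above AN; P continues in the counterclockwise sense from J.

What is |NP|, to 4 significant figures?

24.26

A is at the origin; AN is horizontal with |AN| = 31.2 and N on the +x side, so N = (31.20, 0.000). Tangency of A1 to AN means the radius VN is perpendicular to AN, so V = N + (0, 5.4) = (31.20, 5.400). On A1, N sits at bearing -90° from V; an 88° counterclockwise sweep puts J at bearing -2°, so J = V + 5.4·(cos -2°, sin -2°) = (36.60, 5.212). The tangent condition forces VJ to be normal to JP, so JP runs along (−sin -2°, cos -2°); with |JP| = 18.3, P = (37.24, 23.50). Then |NP| = |P − N| = 24.26.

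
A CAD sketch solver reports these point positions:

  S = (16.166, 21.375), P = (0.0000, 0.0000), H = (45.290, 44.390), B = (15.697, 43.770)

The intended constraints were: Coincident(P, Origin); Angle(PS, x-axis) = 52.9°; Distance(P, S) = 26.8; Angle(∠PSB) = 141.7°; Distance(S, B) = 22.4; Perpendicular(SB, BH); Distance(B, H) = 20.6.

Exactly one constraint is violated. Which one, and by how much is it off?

Distance(B, H) = 20.6 — off by 9.00.

P = (0.00, 0.00) ✓; PS at 52.90° ✓; |PS| = 26.80 ✓; ∠PSB = 141.7° ✓; |SB| = 22.40 ✓; ∠(SB, BH) = 90.00° ✓; |BH| = 29.60 ✗.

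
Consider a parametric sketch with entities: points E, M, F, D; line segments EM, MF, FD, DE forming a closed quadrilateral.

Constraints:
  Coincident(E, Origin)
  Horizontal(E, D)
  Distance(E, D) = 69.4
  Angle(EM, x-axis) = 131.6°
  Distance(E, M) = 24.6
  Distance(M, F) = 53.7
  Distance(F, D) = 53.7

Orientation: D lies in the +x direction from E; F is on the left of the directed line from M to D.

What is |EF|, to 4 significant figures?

51.51

E is at the origin; E and D share the same y with |ED| = 69.4 and D in +x, so D = (69.4, 0). EM runs at 131.6° with |EM| = 24.6, so M = (-16.33, 18.40). F is determined by |MF| = 53.7 and |FD| = 53.7 together: it lies at the intersection of circle(M, 53.7) and circle(D, 53.7). With |MD| = 87.68, the foot of the radical line on MD is 43.84 from M and the perpendicular offset is √(53.7² − 43.84²) = 31.01. Taking the left-of-MD solution: F = (33.04, 39.52).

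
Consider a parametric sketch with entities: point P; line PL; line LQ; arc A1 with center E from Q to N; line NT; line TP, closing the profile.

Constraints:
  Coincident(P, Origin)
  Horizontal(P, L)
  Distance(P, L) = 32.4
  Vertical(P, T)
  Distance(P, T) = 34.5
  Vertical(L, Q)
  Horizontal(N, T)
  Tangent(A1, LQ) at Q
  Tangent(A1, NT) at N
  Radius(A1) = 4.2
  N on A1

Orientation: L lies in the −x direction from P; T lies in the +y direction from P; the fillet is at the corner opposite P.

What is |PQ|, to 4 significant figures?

44.36

The virtual corner opposite P is at (-32.40, 34.50). Tangency of A1 to LQ means the radius EQ is perpendicular to LQ and since A1 is tangent to NT there, EN ⟂ NT, with radius 4.2, so the center E sits 4.2 in from both sides at E = (-28.20, 30.30). That places the tangent points at Q = (-32.40, 30.30) on LQ and N = (-28.20, 34.50) on NT. Then |PQ| = |Q − P| = 44.36.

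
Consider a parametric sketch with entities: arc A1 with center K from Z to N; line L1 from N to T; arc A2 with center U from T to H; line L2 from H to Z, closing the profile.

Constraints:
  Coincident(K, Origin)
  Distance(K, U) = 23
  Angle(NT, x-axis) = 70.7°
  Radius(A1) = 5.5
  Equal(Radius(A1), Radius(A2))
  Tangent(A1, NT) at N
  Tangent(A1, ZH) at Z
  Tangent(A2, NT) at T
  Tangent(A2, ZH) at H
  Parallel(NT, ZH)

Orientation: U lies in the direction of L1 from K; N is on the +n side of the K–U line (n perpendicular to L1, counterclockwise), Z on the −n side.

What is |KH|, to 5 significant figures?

23.648

The slot axis is L1's direction at 70.7°, so u = (cos 70.7°, sin 70.7°) = (0.33051, 0.94380) and n = (−sin 70.7°, cos 70.7°) = (-0.94380, 0.33051). K is at the origin and U lies 23.0 along u from K, so U = 23.0·u = (7.6018, 21.707). Tangency of A1 to both parallel lines with radius 5.5 puts N and Z at K ± 5.5·n: N = (-5.1909, 1.8178), Z = (5.1909, -1.8178). Equal radii place T and H the same way about U: T = U + 5.5·n = (2.4109, 23.525), H = U − 5.5·n = (12.793, 19.890). Then |KH| = |H − K| = 23.648.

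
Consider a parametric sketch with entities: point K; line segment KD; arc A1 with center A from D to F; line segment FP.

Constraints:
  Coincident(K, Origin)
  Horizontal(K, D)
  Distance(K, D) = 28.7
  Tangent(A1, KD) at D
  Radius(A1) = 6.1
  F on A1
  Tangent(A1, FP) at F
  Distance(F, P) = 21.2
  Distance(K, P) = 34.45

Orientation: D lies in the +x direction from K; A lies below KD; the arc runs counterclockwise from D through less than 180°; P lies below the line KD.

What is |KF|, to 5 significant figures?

23.334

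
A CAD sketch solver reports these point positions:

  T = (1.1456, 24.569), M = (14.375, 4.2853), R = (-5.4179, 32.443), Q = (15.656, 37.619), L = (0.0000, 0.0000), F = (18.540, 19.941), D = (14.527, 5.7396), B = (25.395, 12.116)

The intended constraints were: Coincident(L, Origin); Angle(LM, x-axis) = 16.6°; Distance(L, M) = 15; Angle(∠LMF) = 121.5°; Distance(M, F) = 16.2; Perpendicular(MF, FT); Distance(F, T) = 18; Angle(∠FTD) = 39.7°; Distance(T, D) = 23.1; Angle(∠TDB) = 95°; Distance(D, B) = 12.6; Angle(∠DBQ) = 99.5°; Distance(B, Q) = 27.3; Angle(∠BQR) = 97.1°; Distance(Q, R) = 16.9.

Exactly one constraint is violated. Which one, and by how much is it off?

Distance(Q, R) = 16.9 — off by 4.80.

L = (0.00, 0.00) ✓; LM at 16.60° ✓; |LM| = 15.00 ✓; ∠LMF = 121.5° ✓; |MF| = 16.20 ✓; ∠(MF, FT) = 90.00° ✓; |FT| = 18.00 ✓; ∠FTD = 39.70° ✓; |TD| = 23.10 ✓; ∠TDB = 95.00° ✓; |DB| = 12.60 ✓; ∠DBQ = 99.50° ✓; |BQ| = 27.30 ✓; ∠BQR = 97.10° ✓; |QR| = 21.70 ✗.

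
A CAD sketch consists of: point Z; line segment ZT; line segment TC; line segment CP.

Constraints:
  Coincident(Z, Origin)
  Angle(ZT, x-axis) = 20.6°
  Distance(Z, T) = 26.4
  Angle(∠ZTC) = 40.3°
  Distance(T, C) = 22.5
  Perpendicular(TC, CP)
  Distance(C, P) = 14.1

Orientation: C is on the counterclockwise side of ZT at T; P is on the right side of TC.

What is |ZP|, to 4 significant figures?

31.26

Z is at the origin; ZT runs at 20.6° with length 26.4, so T = 26.4·(cos 20.6°, sin 20.6°) = (24.71, 9.289). ∠ZTC = 40.3°, so TC runs at 20.6° + (180° − 40.3°) = 160.3° from the x-axis; with |TC| = 22.5, C = T + 22.5·(cos 160.3°, sin 160.3°) = (3.529, 16.87). TC ⟂ CP; with |CP| = 14.1 on the right of TC, P = C + 14.1·(0.3371, 0.9415) = (8.282, 30.15). Then |ZP| = |P − Z| = 31.26.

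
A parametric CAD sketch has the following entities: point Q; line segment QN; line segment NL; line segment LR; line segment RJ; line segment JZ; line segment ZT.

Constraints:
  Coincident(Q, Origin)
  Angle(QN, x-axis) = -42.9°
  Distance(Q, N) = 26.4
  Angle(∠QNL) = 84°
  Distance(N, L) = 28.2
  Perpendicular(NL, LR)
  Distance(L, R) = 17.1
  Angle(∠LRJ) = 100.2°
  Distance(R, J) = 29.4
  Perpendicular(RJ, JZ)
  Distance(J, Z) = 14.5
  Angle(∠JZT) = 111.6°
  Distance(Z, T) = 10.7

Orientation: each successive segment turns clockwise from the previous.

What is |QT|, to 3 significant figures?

24.1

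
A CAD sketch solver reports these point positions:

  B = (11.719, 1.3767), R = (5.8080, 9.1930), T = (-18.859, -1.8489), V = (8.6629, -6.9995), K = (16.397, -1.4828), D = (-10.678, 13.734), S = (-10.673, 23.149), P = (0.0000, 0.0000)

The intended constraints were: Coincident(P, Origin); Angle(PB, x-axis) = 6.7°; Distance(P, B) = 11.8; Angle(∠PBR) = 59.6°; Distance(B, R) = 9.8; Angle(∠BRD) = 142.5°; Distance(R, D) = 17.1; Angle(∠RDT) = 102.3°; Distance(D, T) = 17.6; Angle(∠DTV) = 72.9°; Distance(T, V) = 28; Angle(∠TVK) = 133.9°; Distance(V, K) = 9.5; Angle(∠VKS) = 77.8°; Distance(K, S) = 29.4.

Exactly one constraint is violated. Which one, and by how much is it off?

Distance(K, S) = 29.4 — off by 7.20.

P = (0.00, 0.00) ✓; PB at 6.700° ✓; |PB| = 11.80 ✓; ∠PBR = 59.60° ✓; |BR| = 9.800 ✓; ∠BRD = 142.5° ✓; |RD| = 17.10 ✓; ∠RDT = 102.3° ✓; |DT| = 17.60 ✓; ∠DTV = 72.90° ✓; |TV| = 28.00 ✓; ∠TVK = 133.9° ✓; |VK| = 9.500 ✓; ∠VKS = 77.80° ✓; |KS| = 36.60 ✗.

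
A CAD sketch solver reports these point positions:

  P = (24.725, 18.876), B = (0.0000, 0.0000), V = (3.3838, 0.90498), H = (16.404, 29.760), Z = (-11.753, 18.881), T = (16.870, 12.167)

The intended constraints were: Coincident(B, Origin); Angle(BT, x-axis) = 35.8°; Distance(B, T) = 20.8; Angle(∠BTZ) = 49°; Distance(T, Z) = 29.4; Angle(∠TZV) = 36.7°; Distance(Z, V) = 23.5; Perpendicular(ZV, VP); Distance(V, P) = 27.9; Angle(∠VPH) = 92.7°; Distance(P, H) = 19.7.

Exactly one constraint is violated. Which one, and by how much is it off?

Distance(P, H) = 19.7 — off by 6.00.

B = (0.00, 0.00) ✓; BT at 35.80° ✓; |BT| = 20.80 ✓; ∠BTZ = 49.00° ✓; |TZ| = 29.40 ✓; ∠TZV = 36.70° ✓; |ZV| = 23.50 ✓; ∠(ZV, VP) = 90.00° ✓; |VP| = 27.90 ✓; ∠VPH = 92.70° ✓; |PH| = 13.70 ✗.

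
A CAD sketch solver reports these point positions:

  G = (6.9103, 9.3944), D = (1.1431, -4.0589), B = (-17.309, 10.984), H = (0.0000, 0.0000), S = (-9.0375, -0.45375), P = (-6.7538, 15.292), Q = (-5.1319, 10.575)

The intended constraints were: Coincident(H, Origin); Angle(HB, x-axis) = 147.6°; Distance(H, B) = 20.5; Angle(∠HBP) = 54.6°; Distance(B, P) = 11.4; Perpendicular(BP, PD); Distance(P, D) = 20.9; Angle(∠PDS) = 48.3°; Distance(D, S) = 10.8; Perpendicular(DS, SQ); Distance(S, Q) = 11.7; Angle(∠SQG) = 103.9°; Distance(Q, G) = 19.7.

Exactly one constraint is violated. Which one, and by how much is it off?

Distance(Q, G) = 19.7 — off by 7.60.

H = (0.00, 0.00) ✓; HB at 147.6° ✓; |HB| = 20.50 ✓; ∠HBP = 54.60° ✓; |BP| = 11.40 ✓; ∠(BP, PD) = 90.00° ✓; |PD| = 20.90 ✓; ∠PDS = 48.30° ✓; |DS| = 10.80 ✓; ∠(DS, SQ) = 90.00° ✓; |SQ| = 11.70 ✓; ∠SQG = 103.9° ✓; |QG| = 12.10 ✗.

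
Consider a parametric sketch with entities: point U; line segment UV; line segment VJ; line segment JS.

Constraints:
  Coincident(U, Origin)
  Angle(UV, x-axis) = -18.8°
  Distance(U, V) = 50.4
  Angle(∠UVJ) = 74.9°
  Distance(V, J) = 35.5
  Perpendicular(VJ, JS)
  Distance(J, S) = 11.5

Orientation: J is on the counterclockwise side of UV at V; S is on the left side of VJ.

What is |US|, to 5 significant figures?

43.374

U is at the origin; UV runs at -18.8° with length 50.4, so V = 50.4·(cos -18.8°, sin -18.8°) = (47.711, -16.242). ∠UVJ = 74.9°, so VJ runs at -18.8° + (180° − 74.9°) = 86.300° from the x-axis; with |VJ| = 35.5, J = V + 35.5·(cos 86.300°, sin 86.300°) = (50.002, 19.184). The perpendicularity gives JS at right angles to VJ; with |JS| = 11.5 on the left of VJ, S = J + 11.5·(-0.99792, 0.064532) = (38.526, 19.926). Then |US| = |S − U| = 43.374.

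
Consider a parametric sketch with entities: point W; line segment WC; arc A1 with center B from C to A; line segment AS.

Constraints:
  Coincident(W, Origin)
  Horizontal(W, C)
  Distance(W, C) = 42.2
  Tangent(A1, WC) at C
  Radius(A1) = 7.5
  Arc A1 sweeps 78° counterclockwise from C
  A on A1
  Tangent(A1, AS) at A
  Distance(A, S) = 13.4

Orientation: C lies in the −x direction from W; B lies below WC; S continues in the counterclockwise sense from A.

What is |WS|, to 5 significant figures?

55.681

On A1, C sits at bearing 90° from B; a 78° counterclockwise sweep puts A at bearing 168°, so A = B + 7.5·(cos 168°, sin 168°) = (-49.536, -5.9407). The tangent condition forces BA to be normal to AS, so AS runs along (−sin 168°, cos 168°); with |AS| = 13.4, S = (-52.322, -19.048). Then |WS| = |S − W| = 55.681.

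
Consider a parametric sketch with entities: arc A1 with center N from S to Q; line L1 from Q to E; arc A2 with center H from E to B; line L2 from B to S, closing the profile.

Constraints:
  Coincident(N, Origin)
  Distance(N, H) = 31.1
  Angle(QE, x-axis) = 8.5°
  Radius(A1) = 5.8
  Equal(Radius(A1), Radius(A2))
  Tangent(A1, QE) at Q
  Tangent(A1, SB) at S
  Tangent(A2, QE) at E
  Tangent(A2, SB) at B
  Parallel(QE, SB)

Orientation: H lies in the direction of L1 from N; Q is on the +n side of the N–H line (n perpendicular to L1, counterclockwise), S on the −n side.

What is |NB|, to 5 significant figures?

31.636

The slot axis is L1's direction at 8.5°, so u = (cos 8.5°, sin 8.5°) = (0.98902, 0.14781) and n = (−sin 8.5°, cos 8.5°) = (-0.14781, 0.98902). N is at the origin and H lies 31.1 along u from N, so H = 31.1·u = (30.758, 4.5969). Tangency of A1 to both parallel lines with radius 5.8 puts Q and S at N ± 5.8·n: Q = (-0.85729, 5.7363), S = (0.85729, -5.7363). Equal radii place E and B the same way about H: E = H + 5.8·n = (29.901, 10.333), B = H − 5.8·n = (31.616, -1.1394). Then |NB| = |B − N| = 31.636.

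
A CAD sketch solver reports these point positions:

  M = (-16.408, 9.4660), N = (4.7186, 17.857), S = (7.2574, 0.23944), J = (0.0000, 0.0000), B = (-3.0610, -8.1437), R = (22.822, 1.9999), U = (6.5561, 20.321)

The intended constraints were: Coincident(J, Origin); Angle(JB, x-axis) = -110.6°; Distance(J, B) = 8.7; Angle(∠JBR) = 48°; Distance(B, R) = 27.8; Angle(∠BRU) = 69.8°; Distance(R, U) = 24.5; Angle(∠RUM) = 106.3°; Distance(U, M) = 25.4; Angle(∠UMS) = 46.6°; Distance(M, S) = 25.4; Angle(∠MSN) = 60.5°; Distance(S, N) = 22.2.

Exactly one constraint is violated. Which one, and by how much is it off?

Distance(S, N) = 22.2 — off by 4.40.

J = (0.00, 0.00) ✓; JB at -110.6° ✓; |JB| = 8.700 ✓; ∠JBR = 48.00° ✓; |BR| = 27.80 ✓; ∠BRU = 69.80° ✓; |RU| = 24.50 ✓; ∠RUM = 106.3° ✓; |UM| = 25.40 ✓; ∠UMS = 46.60° ✓; |MS| = 25.40 ✓; ∠MSN = 60.50° ✓; |SN| = 17.80 ✗.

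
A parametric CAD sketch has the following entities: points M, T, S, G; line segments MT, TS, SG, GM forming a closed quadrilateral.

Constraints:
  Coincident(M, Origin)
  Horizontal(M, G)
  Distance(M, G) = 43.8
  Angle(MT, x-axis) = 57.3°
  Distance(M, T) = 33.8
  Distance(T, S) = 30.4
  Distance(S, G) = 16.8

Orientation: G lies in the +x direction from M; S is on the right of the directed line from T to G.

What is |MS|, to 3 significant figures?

27.0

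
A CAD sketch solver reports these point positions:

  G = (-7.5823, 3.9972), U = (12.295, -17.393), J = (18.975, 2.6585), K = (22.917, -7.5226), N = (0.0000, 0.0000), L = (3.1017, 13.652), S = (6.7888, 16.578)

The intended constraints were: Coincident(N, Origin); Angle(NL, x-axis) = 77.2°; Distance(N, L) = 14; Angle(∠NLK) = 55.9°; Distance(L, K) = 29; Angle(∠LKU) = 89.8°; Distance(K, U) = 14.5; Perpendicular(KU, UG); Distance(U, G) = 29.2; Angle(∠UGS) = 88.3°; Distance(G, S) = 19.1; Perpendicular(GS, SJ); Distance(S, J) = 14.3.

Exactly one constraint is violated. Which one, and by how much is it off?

Distance(S, J) = 14.3 — off by 4.20.

N = (0.00, 0.00) ✓; NL at 77.20° ✓; |NL| = 14.00 ✓; ∠NLK = 55.90° ✓; |LK| = 29.00 ✓; ∠LKU = 89.80° ✓; |KU| = 14.50 ✓; ∠(KU, UG) = 90.00° ✓; |UG| = 29.20 ✓; ∠UGS = 88.30° ✓; |GS| = 19.10 ✓; ∠(GS, SJ) = 90.00° ✓; |SJ| = 18.50 ✗.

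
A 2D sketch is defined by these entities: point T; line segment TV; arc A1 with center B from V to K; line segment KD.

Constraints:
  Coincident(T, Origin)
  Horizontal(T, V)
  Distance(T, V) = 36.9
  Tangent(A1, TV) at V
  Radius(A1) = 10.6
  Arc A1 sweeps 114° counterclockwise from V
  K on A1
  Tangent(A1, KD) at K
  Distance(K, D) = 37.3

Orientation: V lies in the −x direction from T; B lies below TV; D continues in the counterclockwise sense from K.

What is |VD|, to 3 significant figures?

49.3

On A1, V sits at bearing 90° from B; a 114° counterclockwise sweep puts K at bearing 204°, so K = B + 10.6·(cos 204°, sin 204°) = (-46.6, -14.9). A1 meets KD tangentially, so BK is at right angles to KD, so KD runs along (−sin 204°, cos 204°); with |KD| = 37.3, D = (-31.4, -49.0). Then |VD| = |D − V| = 49.3.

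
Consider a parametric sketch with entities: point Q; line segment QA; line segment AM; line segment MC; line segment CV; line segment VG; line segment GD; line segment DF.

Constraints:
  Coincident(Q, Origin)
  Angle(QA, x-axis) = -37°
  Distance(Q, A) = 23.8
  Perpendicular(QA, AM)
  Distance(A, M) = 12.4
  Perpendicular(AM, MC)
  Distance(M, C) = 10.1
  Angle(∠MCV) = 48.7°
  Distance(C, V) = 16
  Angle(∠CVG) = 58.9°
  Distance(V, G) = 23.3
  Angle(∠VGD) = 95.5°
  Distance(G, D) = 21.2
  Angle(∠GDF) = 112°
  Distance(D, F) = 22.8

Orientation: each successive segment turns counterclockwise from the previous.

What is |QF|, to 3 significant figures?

15.4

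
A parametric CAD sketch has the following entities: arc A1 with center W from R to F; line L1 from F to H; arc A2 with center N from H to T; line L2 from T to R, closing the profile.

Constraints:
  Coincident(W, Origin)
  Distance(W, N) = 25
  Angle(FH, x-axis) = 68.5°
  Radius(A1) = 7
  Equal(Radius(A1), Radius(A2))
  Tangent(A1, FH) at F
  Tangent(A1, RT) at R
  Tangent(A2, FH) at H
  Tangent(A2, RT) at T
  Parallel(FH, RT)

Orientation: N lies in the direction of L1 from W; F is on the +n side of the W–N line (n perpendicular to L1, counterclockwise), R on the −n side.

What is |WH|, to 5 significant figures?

25.962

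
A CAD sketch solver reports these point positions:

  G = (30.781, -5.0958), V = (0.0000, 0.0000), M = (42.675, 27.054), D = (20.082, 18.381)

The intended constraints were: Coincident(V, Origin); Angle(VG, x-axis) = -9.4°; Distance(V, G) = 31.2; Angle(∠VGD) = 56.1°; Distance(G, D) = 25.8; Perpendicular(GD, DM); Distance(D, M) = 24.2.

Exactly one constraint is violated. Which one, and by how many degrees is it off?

Perpendicular(GD, DM) — off by 3.50°.

V = (0.00, 0.00) ✓; VG at -9.400° ✓; |VG| = 31.20 ✓; ∠VGD = 56.10° ✓; |GD| = 25.80 ✓; ∠(GD, DM) = 93.50° ✗; |DM| = 24.20 ✓.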